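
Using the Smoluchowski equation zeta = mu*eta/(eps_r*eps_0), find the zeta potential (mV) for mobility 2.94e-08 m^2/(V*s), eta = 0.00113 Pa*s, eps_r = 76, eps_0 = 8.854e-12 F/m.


Smoluchowski equation: zeta = mu * eta / (eps_r * eps_0)
zeta = 2.94e-08 * 0.00113 / (76 * 8.854e-12)
zeta = 0.049371 V = 49.37 mV

49.37


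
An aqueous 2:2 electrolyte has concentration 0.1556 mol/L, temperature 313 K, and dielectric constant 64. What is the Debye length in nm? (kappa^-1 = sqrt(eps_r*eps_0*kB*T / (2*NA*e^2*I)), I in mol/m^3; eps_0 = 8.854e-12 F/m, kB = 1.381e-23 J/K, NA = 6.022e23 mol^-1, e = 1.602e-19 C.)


Ionic strength I = 0.1556 * 2^2 * 1000 = 622.4 mol/m^3
kappa^-1 = sqrt(64 * 8.854e-12 * 1.381e-23 * 313 / (2 * 6.022e23 * (1.602e-19)^2 * 622.4))
kappa^-1 = 0.357 nm

0.357


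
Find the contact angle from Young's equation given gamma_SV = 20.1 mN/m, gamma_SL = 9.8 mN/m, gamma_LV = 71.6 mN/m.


cos(theta) = (gamma_SV - gamma_SL) / gamma_LV
cos(theta) = (20.1 - 9.8) / 71.6
cos(theta) = 0.143855
theta = arccos(0.143855) = 81.73 degrees

81.73


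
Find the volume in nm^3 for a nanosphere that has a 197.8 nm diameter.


Radius r = 197.8/2 = 98.9 nm
Volume V = (4/3) * pi * r^3
V = (4/3) * pi * (98.9)^3
V = 4052075.08 nm^3

4052075.08


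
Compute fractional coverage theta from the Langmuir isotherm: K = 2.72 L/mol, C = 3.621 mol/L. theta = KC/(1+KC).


Langmuir isotherm: theta = K*C / (1 + K*C)
K*C = 2.72 * 3.621 = 9.84912
theta = 9.84912 / (1 + 9.84912) = 9.84912 / 10.84912
theta = 0.9078

0.9078


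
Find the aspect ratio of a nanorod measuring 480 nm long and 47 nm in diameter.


Aspect ratio AR = length / diameter
AR = 480 / 47
AR = 10.21

10.21


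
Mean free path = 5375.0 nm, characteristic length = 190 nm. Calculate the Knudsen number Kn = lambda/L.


Knudsen number Kn = lambda / L
Kn = 5375.0 / 190
Kn = 28.2895

28.2895


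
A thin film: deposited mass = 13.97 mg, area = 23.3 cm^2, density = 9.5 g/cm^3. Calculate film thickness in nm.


Convert: m = 13.97 mg = 1.3970e-05 kg, A = 23.3 cm^2 = 2.3300e-03 m^2, rho = 9.5 g/cm^3 = 9500 kg/m^3
t = m / (A * rho)
t = 1.3970e-05 / (2.3300e-03 * 9500)
t = 6.3113e-07 m = 631.1 nm

631.1


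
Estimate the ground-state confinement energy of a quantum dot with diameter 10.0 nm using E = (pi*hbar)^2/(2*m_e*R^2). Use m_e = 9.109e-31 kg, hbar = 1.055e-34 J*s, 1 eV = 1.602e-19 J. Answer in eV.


Radius R = 10.0/2 = 5 nm = 5e-09 m
E = (pi * 1.055e-34)^2 / (2 * 9.109e-31 * (5e-09)^2)
E(J) = 2.41193e-21
E = E(J) / 1.602e-19 = 0.0151 eV

0.0151


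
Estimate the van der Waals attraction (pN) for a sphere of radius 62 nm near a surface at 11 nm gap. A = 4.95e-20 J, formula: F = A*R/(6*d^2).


Convert to SI: R = 62 nm = 6.2e-08 m, d = 11 nm = 1.1e-08 m
F = A * R / (6 * d^2)
F = 4.95e-20 * 6.2e-08 / (6 * (1.1e-08)^2)
F = 4.22727e-12 N = 4.227 pN

4.227


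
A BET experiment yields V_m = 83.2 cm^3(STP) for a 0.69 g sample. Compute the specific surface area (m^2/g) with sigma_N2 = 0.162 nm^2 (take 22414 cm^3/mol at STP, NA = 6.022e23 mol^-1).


Number of moles in monolayer = V_m / 22414 = 83.2 / 22414 = 0.00371197
Number of molecules = moles * NA = 0.00371197 * 6.022e23
SA = molecules * sigma / mass
SA = (83.2 / 22414) * 6.022e23 * 0.162e-18 / 0.69
SA = 524.8 m^2/g

524.8


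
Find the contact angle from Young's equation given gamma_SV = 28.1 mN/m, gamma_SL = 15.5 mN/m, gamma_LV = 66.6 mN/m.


cos(theta) = (gamma_SV - gamma_SL) / gamma_LV
cos(theta) = (28.1 - 15.5) / 66.6
cos(theta) = 0.189189
theta = arccos(0.189189) = 79.09 degrees

79.09


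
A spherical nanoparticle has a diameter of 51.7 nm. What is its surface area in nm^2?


Radius r = 51.7/2 = 25.85 nm
Surface area SA = 4 * pi * r^2
SA = 4 * pi * (25.85)^2
SA = 8397.13 nm^2

8397.13


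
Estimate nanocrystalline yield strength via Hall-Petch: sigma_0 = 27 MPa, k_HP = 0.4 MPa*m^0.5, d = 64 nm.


d = 64 nm = 6.4e-08 m
sqrt(d) = 0.0002529822
Hall-Petch contribution = k / sqrt(d) = 0.4 / 0.0002529822 = 1581.1 MPa
sigma = sigma_0 + k/sqrt(d) = 27 + 1581.1 = 1608.1 MPa

1608.1


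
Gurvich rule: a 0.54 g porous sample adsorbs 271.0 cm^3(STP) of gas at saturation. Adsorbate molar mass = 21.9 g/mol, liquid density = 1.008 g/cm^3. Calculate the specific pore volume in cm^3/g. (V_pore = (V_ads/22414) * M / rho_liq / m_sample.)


Moles adsorbed n = V_ads / 22414 = 271.0 / 22414 = 1.209066e-02 mol
Liquid volume V_liq = n * M / rho_liq = 1.209066e-02 * 21.9 / 1.008 = 0.26268 cm^3
Specific pore volume V_pore = V_liq / m_sample = 0.26268 / 0.54
V_pore = 0.4865 cm^3/g

0.4865


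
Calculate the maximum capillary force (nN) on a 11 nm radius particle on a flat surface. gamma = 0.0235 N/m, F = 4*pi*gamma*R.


Convert radius: R = 11 nm = 1.1e-08 m
F = 4 * pi * gamma * R
F = 4 * pi * 0.0235 * 1.1e-08
F = 3.24841e-09 N = 3.2484 nN

3.2484


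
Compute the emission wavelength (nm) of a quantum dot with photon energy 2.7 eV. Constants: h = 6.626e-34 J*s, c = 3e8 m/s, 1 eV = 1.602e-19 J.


Convert energy: E = 2.7 eV = 2.7 * 1.602e-19 = 4.3254e-19 J
lambda = h*c / E = 6.626e-34 * 3e8 / 4.3254e-19
lambda = 4.59564e-07 m = 459.6 nm

459.6


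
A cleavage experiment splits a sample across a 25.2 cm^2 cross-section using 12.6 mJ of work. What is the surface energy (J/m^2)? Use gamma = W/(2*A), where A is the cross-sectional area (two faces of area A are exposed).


Convert: A = 25.2 cm^2 = 0.00252 m^2, W = 12.6 mJ = 0.0126 J
Cleaving exposes two faces of area A, so total new surface = 2*A and gamma = W / (2*A)
gamma = 0.0126 / (2 * 0.00252)
gamma = 2.5 J/m^2

2.5


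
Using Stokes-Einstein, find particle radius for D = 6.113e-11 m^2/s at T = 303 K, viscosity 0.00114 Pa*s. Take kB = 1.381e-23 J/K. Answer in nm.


Stokes-Einstein: R = kB*T / (6*pi*eta*D)
R = 1.381e-23 * 303 / (6 * pi * 0.00114 * 6.113e-11)
R = 3.18549e-09 m = 3.19 nm

3.19


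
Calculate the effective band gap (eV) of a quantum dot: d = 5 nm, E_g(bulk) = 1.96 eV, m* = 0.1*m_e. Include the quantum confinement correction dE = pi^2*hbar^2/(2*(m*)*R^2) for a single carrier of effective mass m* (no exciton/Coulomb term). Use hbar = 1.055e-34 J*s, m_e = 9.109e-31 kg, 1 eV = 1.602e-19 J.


Radius R = 5/2 nm = 2.5e-09 m
Confinement energy dE = pi^2 * hbar^2 / (2 * m_eff * m_e * R^2)
dE = pi^2 * (1.055e-34)^2 / (2 * 0.1 * 9.109e-31 * (2.5e-09)^2) J, divided by 1.602e-19 J/eV
dE = 0.6022 eV
Total band gap = E_g(bulk) + dE = 1.96 + 0.6022 = 2.5622 eV

2.5622


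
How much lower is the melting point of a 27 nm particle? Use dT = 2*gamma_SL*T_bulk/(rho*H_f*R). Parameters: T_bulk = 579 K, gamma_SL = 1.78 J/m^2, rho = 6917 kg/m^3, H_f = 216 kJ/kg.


Radius R = 27/2 = 13.5 nm = 1.35e-08 m
Convert H_f = 216 kJ/kg = 216000 J/kg
dT = 2 * gamma_SL * T_bulk / (rho * H_f * R)
dT = 2 * 1.78 * 579 / (6917 * 216000 * 1.35e-08)
dT = 102.2 K

102.2


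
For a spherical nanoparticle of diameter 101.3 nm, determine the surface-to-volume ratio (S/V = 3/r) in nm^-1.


Radius r = 101.3/2 = 50.65 nm
S/V = 3 / r = 3 / 50.65
S/V = 0.0592 nm^-1

0.0592


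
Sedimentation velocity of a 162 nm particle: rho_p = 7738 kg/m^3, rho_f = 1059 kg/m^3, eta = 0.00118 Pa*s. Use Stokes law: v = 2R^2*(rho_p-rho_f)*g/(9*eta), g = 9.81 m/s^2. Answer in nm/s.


Radius R = 162/2 nm = 8.1e-08 m
Density difference = 7738 - 1059 = 6679 kg/m^3
v = 2 * R^2 * (rho_p - rho_f) * g / (9 * eta)
v = 2 * (8.1e-08)^2 * 6679 * 9.81 / (9 * 0.00118)
v = 8.09573e-08 m/s = 80.9573 nm/s

80.9573


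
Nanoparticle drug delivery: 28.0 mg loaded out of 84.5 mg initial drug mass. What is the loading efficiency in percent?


Drug loading efficiency = (drug loaded / drug initial) * 100
DLE = 28.0 / 84.5 * 100
DLE = 0.3314 * 100
DLE = 33.14%

33.14


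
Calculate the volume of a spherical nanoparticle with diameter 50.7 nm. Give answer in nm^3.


Radius r = 50.7/2 = 25.35 nm
Volume V = (4/3) * pi * r^3
V = (4/3) * pi * (25.35)^3
V = 68237.4 nm^3

68237.4


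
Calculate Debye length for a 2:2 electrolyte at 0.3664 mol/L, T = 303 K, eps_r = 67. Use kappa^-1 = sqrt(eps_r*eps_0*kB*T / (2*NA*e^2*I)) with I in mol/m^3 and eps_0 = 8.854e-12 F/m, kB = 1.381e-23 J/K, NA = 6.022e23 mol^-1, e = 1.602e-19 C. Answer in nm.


Ionic strength I = 0.3664 * 2^2 * 1000 = 1465.6 mol/m^3
kappa^-1 = sqrt(67 * 8.854e-12 * 1.381e-23 * 303 / (2 * 6.022e23 * (1.602e-19)^2 * 1465.6))
kappa^-1 = 0.234 nm

0.234


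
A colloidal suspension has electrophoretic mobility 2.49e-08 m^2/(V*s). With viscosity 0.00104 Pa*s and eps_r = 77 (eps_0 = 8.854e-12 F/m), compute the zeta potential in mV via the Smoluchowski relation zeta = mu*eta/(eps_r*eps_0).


Smoluchowski equation: zeta = mu * eta / (eps_r * eps_0)
zeta = 2.49e-08 * 0.00104 / (77 * 8.854e-12)
zeta = 0.037984 V = 37.98 mV

37.98


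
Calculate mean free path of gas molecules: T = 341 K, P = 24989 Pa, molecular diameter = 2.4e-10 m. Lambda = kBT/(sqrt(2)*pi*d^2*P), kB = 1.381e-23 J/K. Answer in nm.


Mean free path: lambda = kB*T / (sqrt(2) * pi * d^2 * P)
lambda = 1.381e-23 * 341 / (sqrt(2) * pi * (2.4e-10)^2 * 24989)
lambda = 7.36397e-07 m
lambda = 736.4 nm

736.4


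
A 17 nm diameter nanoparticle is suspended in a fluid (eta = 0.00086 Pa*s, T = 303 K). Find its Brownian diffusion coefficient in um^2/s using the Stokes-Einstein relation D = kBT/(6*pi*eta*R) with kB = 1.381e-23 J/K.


Radius R = 17/2 = 8.5 nm = 8.5e-09 m
D = kB*T / (6*pi*eta*R)
D = 1.381e-23 * 303 / (6 * pi * 0.00086 * 8.5e-09)
D = 3.03681e-11 m^2/s = 30.368 um^2/s

30.368


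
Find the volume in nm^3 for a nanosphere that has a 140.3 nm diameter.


Radius r = 140.3/2 = 70.15 nm
Volume V = (4/3) * pi * r^3
V = (4/3) * pi * (70.15)^3
V = 1446011.13 nm^3

1446011.13


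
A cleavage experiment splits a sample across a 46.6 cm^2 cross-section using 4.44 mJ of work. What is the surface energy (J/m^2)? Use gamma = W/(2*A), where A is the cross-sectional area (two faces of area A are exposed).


Convert: A = 46.6 cm^2 = 0.00466 m^2, W = 4.44 mJ = 0.00444 J
Cleaving exposes two faces of area A, so total new surface = 2*A and gamma = W / (2*A)
gamma = 0.00444 / (2 * 0.00466)
gamma = 0.476 J/m^2

0.476


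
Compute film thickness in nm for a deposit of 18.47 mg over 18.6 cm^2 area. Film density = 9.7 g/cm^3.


Convert: m = 18.47 mg = 1.8470e-05 kg, A = 18.6 cm^2 = 1.8600e-03 m^2, rho = 9.7 g/cm^3 = 9700 kg/m^3
t = m / (A * rho)
t = 1.8470e-05 / (1.8600e-03 * 9700)
t = 1.0237e-06 m = 1023.7 nm

1023.7


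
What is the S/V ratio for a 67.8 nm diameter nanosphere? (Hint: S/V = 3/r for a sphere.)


Radius r = 67.8/2 = 33.9 nm
S/V = 3 / r = 3 / 33.9
S/V = 0.0885 nm^-1

0.0885


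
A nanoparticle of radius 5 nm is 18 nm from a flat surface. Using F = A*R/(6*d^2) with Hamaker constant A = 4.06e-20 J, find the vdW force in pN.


Convert to SI: R = 5 nm = 5e-09 m, d = 18 nm = 1.8e-08 m
F = A * R / (6 * d^2)
F = 4.06e-20 * 5e-09 / (6 * (1.8e-08)^2)
F = 1.04424e-13 N = 0.104 pN

0.104


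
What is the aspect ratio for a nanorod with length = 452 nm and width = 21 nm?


Aspect ratio AR = length / diameter
AR = 452 / 21
AR = 21.52

21.52


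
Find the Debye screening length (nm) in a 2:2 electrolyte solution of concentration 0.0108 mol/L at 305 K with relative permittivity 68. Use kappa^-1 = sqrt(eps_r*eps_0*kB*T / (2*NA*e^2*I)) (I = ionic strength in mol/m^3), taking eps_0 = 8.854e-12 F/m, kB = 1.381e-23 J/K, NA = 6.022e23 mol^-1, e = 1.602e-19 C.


Ionic strength I = 0.0108 * 2^2 * 1000 = 43.2 mol/m^3
kappa^-1 = sqrt(68 * 8.854e-12 * 1.381e-23 * 305 / (2 * 6.022e23 * (1.602e-19)^2 * 43.2))
kappa^-1 = 1.378 nm

1.378


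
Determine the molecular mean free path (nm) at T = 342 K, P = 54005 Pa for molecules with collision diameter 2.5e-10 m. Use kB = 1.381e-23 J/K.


Mean free path: lambda = kB*T / (sqrt(2) * pi * d^2 * P)
lambda = 1.381e-23 * 342 / (sqrt(2) * pi * (2.5e-10)^2 * 54005)
lambda = 3.1495e-07 m
lambda = 314.95 nm

314.95


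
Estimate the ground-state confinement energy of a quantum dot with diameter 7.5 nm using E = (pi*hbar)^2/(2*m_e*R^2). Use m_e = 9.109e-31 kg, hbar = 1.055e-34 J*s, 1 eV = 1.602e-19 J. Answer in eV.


Radius R = 7.5/2 = 3.75 nm = 3.75e-09 m
E = (pi * 1.055e-34)^2 / (2 * 9.109e-31 * (3.75e-09)^2)
E(J) = 4.28787e-21
E = E(J) / 1.602e-19 = 0.0268 eV

0.0268


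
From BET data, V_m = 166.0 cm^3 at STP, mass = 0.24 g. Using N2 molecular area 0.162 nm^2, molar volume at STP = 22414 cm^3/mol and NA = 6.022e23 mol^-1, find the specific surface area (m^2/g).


Number of moles in monolayer = V_m / 22414 = 166.0 / 22414 = 0.00740609
Number of molecules = moles * NA = 0.00740609 * 6.022e23
SA = molecules * sigma / mass
SA = (166.0 / 22414) * 6.022e23 * 0.162e-18 / 0.24
SA = 3010.5 m^2/g

3010.5


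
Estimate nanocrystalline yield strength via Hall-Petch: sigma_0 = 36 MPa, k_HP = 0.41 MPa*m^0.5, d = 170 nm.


d = 170 nm = 1.7e-07 m
sqrt(d) = 0.0004123106
Hall-Petch contribution = k / sqrt(d) = 0.41 / 0.0004123106 = 994.4 MPa
sigma = sigma_0 + k/sqrt(d) = 36 + 994.4 = 1030.4 MPa

1030.4


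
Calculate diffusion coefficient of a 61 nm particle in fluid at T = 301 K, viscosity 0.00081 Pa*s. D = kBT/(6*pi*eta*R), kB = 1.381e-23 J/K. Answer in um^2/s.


Radius R = 61/2 = 30.5 nm = 3.05e-08 m
D = kB*T / (6*pi*eta*R)
D = 1.381e-23 * 301 / (6 * pi * 0.00081 * 3.05e-08)
D = 8.92636e-12 m^2/s = 8.926 um^2/s

8.926


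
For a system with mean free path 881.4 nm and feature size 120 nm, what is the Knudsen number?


Knudsen number Kn = lambda / L
Kn = 881.4 / 120
Kn = 7.345

7.345


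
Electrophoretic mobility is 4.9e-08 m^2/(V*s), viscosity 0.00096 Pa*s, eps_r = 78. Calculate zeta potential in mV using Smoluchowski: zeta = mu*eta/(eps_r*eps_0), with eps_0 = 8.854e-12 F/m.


Smoluchowski equation: zeta = mu * eta / (eps_r * eps_0)
zeta = 4.9e-08 * 0.00096 / (78 * 8.854e-12)
zeta = 0.068113 V = 68.11 mV

68.11


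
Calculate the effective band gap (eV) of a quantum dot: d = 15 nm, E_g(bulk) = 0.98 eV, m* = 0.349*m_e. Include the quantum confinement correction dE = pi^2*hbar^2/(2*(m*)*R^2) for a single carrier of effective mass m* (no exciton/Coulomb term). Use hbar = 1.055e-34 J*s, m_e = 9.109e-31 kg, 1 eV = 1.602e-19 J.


Radius R = 15/2 nm = 7.5e-09 m
Confinement energy dE = pi^2 * hbar^2 / (2 * m_eff * m_e * R^2)
dE = pi^2 * (1.055e-34)^2 / (2 * 0.349 * 9.109e-31 * (7.5e-09)^2) J, divided by 1.602e-19 J/eV
dE = 0.0192 eV
Total band gap = E_g(bulk) + dE = 0.98 + 0.0192 = 0.9992 eV

0.9992


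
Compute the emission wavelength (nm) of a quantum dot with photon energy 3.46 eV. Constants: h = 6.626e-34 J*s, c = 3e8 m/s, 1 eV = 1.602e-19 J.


Convert energy: E = 3.46 eV = 3.46 * 1.602e-19 = 5.54292e-19 J
lambda = h*c / E = 6.626e-34 * 3e8 / 5.54292e-19
lambda = 3.5862e-07 m = 358.6 nm

358.6


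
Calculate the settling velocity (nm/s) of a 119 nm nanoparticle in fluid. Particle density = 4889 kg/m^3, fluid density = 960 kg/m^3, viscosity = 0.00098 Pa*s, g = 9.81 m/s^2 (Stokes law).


Radius R = 119/2 nm = 5.95e-08 m
Density difference = 4889 - 960 = 3929 kg/m^3
v = 2 * R^2 * (rho_p - rho_f) * g / (9 * eta)
v = 2 * (5.95e-08)^2 * 3929 * 9.81 / (9 * 0.00098)
v = 3.09419e-08 m/s = 30.9419 nm/s

30.9419


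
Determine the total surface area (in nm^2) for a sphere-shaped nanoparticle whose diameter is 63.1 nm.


Radius r = 63.1/2 = 31.55 nm
Surface area SA = 4 * pi * r^2
SA = 4 * pi * (31.55)^2
SA = 12508.6 nm^2

12508.6


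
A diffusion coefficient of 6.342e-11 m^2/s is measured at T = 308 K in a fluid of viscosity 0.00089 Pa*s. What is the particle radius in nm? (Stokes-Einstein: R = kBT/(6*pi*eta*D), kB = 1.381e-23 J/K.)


Stokes-Einstein: R = kB*T / (6*pi*eta*D)
R = 1.381e-23 * 308 / (6 * pi * 0.00089 * 6.342e-11)
R = 3.99785e-09 m = 4.0 nm

4.0


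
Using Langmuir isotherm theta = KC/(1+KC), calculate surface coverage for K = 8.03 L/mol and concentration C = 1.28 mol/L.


Langmuir isotherm: theta = K*C / (1 + K*C)
K*C = 8.03 * 1.28 = 10.2784
theta = 10.2784 / (1 + 10.2784) = 10.2784 / 11.2784
theta = 0.9113

0.9113


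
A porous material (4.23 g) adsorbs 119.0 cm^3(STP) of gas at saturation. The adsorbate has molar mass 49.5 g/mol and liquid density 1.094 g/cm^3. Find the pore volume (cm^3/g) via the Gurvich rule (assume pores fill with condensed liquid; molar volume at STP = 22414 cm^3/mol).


Moles adsorbed n = V_ads / 22414 = 119.0 / 22414 = 5.309182e-03 mol
Liquid volume V_liq = n * M / rho_liq = 5.309182e-03 * 49.5 / 1.094 = 0.24022 cm^3
Specific pore volume V_pore = V_liq / m_sample = 0.24022 / 4.23
V_pore = 0.0568 cm^3/g

0.0568


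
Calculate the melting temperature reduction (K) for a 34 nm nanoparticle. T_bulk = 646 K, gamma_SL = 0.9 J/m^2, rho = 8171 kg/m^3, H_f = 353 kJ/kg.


Radius R = 34/2 = 17 nm = 1.7e-08 m
Convert H_f = 353 kJ/kg = 353000 J/kg
dT = 2 * gamma_SL * T_bulk / (rho * H_f * R)
dT = 2 * 0.9 * 646 / (8171 * 353000 * 1.7e-08)
dT = 23.7 K

23.7


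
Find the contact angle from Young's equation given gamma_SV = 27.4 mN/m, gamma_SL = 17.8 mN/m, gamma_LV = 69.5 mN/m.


cos(theta) = (gamma_SV - gamma_SL) / gamma_LV
cos(theta) = (27.4 - 17.8) / 69.5
cos(theta) = 0.138129
theta = arccos(0.138129) = 82.06 degrees

82.06


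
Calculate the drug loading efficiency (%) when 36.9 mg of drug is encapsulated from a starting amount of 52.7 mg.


Drug loading efficiency = (drug loaded / drug initial) * 100
DLE = 36.9 / 52.7 * 100
DLE = 0.7002 * 100
DLE = 70.02%

70.02


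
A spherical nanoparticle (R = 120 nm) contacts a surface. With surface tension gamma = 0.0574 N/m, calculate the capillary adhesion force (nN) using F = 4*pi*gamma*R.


Convert radius: R = 120 nm = 1.2e-07 m
F = 4 * pi * gamma * R
F = 4 * pi * 0.0574 * 1.2e-07
F = 8.65572e-08 N = 86.5572 nN

86.5572


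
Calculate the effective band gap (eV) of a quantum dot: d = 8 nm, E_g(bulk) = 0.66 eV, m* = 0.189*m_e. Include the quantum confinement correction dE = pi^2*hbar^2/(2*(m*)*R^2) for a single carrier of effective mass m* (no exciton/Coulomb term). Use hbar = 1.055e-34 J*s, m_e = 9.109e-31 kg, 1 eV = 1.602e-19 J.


Radius R = 8/2 nm = 4e-09 m
Confinement energy dE = pi^2 * hbar^2 / (2 * m_eff * m_e * R^2)
dE = pi^2 * (1.055e-34)^2 / (2 * 0.189 * 9.109e-31 * (4e-09)^2) J, divided by 1.602e-19 J/eV
dE = 0.1245 eV
Total band gap = E_g(bulk) + dE = 0.66 + 0.1245 = 0.7845 eV

0.7845


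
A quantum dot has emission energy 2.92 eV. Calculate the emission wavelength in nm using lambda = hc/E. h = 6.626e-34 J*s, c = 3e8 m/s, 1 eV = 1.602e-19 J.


Convert energy: E = 2.92 eV = 2.92 * 1.602e-19 = 4.67784e-19 J
lambda = h*c / E = 6.626e-34 * 3e8 / 4.67784e-19
lambda = 4.2494e-07 m = 424.9 nm

424.9


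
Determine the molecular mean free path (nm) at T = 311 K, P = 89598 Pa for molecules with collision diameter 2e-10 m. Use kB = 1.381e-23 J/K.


Mean free path: lambda = kB*T / (sqrt(2) * pi * d^2 * P)
lambda = 1.381e-23 * 311 / (sqrt(2) * pi * (2e-10)^2 * 89598)
lambda = 2.69731e-07 m
lambda = 269.73 nm

269.73


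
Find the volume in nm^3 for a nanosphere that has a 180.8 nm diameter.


Radius r = 180.8/2 = 90.4 nm
Volume V = (4/3) * pi * r^3
V = (4/3) * pi * (90.4)^3
V = 3094524.32 nm^3

3094524.32


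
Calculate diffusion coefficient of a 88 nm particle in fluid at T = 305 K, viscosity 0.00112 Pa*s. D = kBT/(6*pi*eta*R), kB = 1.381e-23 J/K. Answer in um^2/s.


Radius R = 88/2 = 44 nm = 4.4e-08 m
D = kB*T / (6*pi*eta*R)
D = 1.381e-23 * 305 / (6 * pi * 0.00112 * 4.4e-08)
D = 4.53442e-12 m^2/s = 4.534 um^2/s

4.534


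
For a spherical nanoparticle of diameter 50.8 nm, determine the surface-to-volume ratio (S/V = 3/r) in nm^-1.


Radius r = 50.8/2 = 25.4 nm
S/V = 3 / r = 3 / 25.4
S/V = 0.1181 nm^-1

0.1181


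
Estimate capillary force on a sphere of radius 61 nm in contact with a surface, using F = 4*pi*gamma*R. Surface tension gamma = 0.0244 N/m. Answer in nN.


Convert radius: R = 61 nm = 6.1e-08 m
F = 4 * pi * gamma * R
F = 4 * pi * 0.0244 * 6.1e-08
F = 1.87038e-08 N = 18.7038 nN

18.7038


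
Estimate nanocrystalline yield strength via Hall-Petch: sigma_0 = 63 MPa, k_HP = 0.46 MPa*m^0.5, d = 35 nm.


d = 35 nm = 3.5e-08 m
sqrt(d) = 0.0001870829
Hall-Petch contribution = k / sqrt(d) = 0.46 / 0.0001870829 = 2458.8 MPa
sigma = sigma_0 + k/sqrt(d) = 63 + 2458.8 = 2521.8 MPa

2521.8


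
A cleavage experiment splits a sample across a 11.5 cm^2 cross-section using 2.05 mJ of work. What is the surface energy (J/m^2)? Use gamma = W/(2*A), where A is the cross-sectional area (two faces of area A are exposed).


Convert: A = 11.5 cm^2 = 0.00115 m^2, W = 2.05 mJ = 0.00205 J
Cleaving exposes two faces of area A, so total new surface = 2*A and gamma = W / (2*A)
gamma = 0.00205 / (2 * 0.00115)
gamma = 0.891 J/m^2

0.891


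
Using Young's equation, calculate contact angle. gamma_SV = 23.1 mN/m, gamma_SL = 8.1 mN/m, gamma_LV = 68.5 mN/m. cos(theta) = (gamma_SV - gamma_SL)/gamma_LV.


cos(theta) = (gamma_SV - gamma_SL) / gamma_LV
cos(theta) = (23.1 - 8.1) / 68.5
cos(theta) = 0.218978
theta = arccos(0.218978) = 77.35 degrees

77.35


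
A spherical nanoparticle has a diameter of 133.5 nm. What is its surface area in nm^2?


Radius r = 133.5/2 = 66.75 nm
Surface area SA = 4 * pi * r^2
SA = 4 * pi * (66.75)^2
SA = 55990.25 nm^2

55990.25


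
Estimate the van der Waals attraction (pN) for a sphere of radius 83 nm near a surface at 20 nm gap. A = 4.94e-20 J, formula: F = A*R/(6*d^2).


Convert to SI: R = 83 nm = 8.3e-08 m, d = 20 nm = 2e-08 m
F = A * R / (6 * d^2)
F = 4.94e-20 * 8.3e-08 / (6 * (2e-08)^2)
F = 1.70842e-12 N = 1.708 pN

1.708


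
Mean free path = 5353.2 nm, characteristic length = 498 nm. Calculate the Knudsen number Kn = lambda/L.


Knudsen number Kn = lambda / L
Kn = 5353.2 / 498
Kn = 10.7494

10.7494


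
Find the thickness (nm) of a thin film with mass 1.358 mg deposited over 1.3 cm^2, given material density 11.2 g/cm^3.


Convert: m = 1.358 mg = 1.3580e-06 kg, A = 1.3 cm^2 = 1.3000e-04 m^2, rho = 11.2 g/cm^3 = 11200 kg/m^3
t = m / (A * rho)
t = 1.3580e-06 / (1.3000e-04 * 11200)
t = 9.3269e-07 m = 932.7 nm

932.7


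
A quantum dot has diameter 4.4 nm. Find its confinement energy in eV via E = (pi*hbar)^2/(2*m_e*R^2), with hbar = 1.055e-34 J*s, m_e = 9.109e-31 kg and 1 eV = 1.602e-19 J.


Radius R = 4.4/2 = 2.2 nm = 2.2e-09 m
E = (pi * 1.055e-34)^2 / (2 * 9.109e-31 * (2.2e-09)^2)
E(J) = 1.24583e-20
E = E(J) / 1.602e-19 = 0.0778 eV

0.0778


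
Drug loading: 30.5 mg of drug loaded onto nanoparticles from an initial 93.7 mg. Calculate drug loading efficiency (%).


Drug loading efficiency = (drug loaded / drug initial) * 100
DLE = 30.5 / 93.7 * 100
DLE = 0.3255 * 100
DLE = 32.55%

32.55


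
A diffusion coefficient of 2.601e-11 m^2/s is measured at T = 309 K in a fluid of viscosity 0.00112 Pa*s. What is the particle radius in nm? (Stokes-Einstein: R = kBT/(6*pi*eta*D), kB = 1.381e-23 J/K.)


Stokes-Einstein: R = kB*T / (6*pi*eta*D)
R = 1.381e-23 * 309 / (6 * pi * 0.00112 * 2.601e-11)
R = 7.77128e-09 m = 7.77 nm

7.77


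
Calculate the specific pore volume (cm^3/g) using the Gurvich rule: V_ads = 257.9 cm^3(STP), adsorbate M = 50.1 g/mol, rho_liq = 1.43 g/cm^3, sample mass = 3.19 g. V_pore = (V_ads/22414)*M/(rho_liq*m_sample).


Moles adsorbed n = V_ads / 22414 = 257.9 / 22414 = 1.150620e-02 mol
Liquid volume V_liq = n * M / rho_liq = 1.150620e-02 * 50.1 / 1.43 = 0.40312 cm^3
Specific pore volume V_pore = V_liq / m_sample = 0.40312 / 3.19
V_pore = 0.1264 cm^3/g

0.1264


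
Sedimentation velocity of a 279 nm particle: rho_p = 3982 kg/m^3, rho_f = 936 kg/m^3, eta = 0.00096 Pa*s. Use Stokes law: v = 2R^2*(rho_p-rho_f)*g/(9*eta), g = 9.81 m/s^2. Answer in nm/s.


Radius R = 279/2 nm = 1.395e-07 m
Density difference = 3982 - 936 = 3046 kg/m^3
v = 2 * R^2 * (rho_p - rho_f) * g / (9 * eta)
v = 2 * (1.395e-07)^2 * 3046 * 9.81 / (9 * 0.00096)
v = 1.34606e-07 m/s = 134.6057 nm/s

134.6057


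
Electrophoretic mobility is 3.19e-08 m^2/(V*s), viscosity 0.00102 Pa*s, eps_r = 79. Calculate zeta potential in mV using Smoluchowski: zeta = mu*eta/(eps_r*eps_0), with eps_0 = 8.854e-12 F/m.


Smoluchowski equation: zeta = mu * eta / (eps_r * eps_0)
zeta = 3.19e-08 * 0.00102 / (79 * 8.854e-12)
zeta = 0.046518 V = 46.52 mV

46.52


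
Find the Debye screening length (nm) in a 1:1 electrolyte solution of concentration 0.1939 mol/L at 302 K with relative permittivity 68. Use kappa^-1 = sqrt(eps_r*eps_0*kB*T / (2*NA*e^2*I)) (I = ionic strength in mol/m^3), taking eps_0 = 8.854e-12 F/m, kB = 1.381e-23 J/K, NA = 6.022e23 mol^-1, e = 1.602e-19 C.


Ionic strength I = 0.1939 * 1^2 * 1000 = 193.9 mol/m^3
kappa^-1 = sqrt(68 * 8.854e-12 * 1.381e-23 * 302 / (2 * 6.022e23 * (1.602e-19)^2 * 193.9))
kappa^-1 = 0.647 nm

0.647


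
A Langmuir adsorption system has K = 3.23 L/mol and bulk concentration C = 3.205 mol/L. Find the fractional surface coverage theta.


Langmuir isotherm: theta = K*C / (1 + K*C)
K*C = 3.23 * 3.205 = 10.35215
theta = 10.35215 / (1 + 10.35215) = 10.35215 / 11.35215
theta = 0.9119

0.9119


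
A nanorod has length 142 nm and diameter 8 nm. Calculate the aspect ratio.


Aspect ratio AR = length / diameter
AR = 142 / 8
AR = 17.75

17.75


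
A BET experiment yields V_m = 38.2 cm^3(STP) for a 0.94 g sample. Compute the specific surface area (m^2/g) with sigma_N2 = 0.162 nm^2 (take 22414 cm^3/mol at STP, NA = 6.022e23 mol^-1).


Number of moles in monolayer = V_m / 22414 = 38.2 / 22414 = 0.00170429
Number of molecules = moles * NA = 0.00170429 * 6.022e23
SA = molecules * sigma / mass
SA = (38.2 / 22414) * 6.022e23 * 0.162e-18 / 0.94
SA = 176.9 m^2/g

176.9


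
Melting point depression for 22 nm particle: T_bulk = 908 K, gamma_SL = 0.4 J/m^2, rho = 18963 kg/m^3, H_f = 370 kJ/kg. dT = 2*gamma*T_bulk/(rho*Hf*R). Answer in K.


Radius R = 22/2 = 11 nm = 1.1e-08 m
Convert H_f = 370 kJ/kg = 370000 J/kg
dT = 2 * gamma_SL * T_bulk / (rho * H_f * R)
dT = 2 * 0.4 * 908 / (18963 * 370000 * 1.1e-08)
dT = 9.4 K

9.4


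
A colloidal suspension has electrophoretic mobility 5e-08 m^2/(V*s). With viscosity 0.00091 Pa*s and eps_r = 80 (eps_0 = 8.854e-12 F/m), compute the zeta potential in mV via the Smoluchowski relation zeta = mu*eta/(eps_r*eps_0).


Smoluchowski equation: zeta = mu * eta / (eps_r * eps_0)
zeta = 5e-08 * 0.00091 / (80 * 8.854e-12)
zeta = 0.064237 V = 64.24 mV

64.24


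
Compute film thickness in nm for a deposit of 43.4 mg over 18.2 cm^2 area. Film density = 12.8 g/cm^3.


Convert: m = 43.4 mg = 4.3400e-05 kg, A = 18.2 cm^2 = 1.8200e-03 m^2, rho = 12.8 g/cm^3 = 12800 kg/m^3
t = m / (A * rho)
t = 4.3400e-05 / (1.8200e-03 * 12800)
t = 1.8630e-06 m = 1863.0 nm

1863.0


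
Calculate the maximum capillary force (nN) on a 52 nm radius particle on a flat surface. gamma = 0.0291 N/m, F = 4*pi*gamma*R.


Convert radius: R = 52 nm = 5.2e-08 m
F = 4 * pi * gamma * R
F = 4 * pi * 0.0291 * 5.2e-08
F = 1.90154e-08 N = 19.0154 nN

19.0154


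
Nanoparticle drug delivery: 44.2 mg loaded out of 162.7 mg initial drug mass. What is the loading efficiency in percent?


Drug loading efficiency = (drug loaded / drug initial) * 100
DLE = 44.2 / 162.7 * 100
DLE = 0.2717 * 100
DLE = 27.17%

27.17


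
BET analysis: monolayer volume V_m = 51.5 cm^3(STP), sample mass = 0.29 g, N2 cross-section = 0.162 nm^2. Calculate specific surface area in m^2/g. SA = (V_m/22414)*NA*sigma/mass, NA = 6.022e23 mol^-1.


Number of moles in monolayer = V_m / 22414 = 51.5 / 22414 = 0.00229767
Number of molecules = moles * NA = 0.00229767 * 6.022e23
SA = molecules * sigma / mass
SA = (51.5 / 22414) * 6.022e23 * 0.162e-18 / 0.29
SA = 772.9 m^2/g

772.9


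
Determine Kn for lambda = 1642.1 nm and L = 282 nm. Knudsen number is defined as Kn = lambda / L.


Knudsen number Kn = lambda / L
Kn = 1642.1 / 282
Kn = 5.823

5.823


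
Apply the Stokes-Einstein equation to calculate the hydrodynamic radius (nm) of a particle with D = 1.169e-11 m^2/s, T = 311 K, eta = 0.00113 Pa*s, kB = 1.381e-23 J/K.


Stokes-Einstein: R = kB*T / (6*pi*eta*D)
R = 1.381e-23 * 311 / (6 * pi * 0.00113 * 1.169e-11)
R = 1.72488e-08 m = 17.25 nm

17.25


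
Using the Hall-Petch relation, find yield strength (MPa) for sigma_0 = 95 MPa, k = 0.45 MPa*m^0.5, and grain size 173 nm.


d = 173 nm = 1.73e-07 m
sqrt(d) = 0.0004159327
Hall-Petch contribution = k / sqrt(d) = 0.45 / 0.0004159327 = 1081.9 MPa
sigma = sigma_0 + k/sqrt(d) = 95 + 1081.9 = 1176.9 MPa

1176.9


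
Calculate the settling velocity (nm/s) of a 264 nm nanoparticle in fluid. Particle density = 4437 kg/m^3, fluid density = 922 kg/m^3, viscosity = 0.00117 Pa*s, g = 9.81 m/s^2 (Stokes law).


Radius R = 264/2 nm = 1.32e-07 m
Density difference = 4437 - 922 = 3515 kg/m^3
v = 2 * R^2 * (rho_p - rho_f) * g / (9 * eta)
v = 2 * (1.32e-07)^2 * 3515 * 9.81 / (9 * 0.00117)
v = 1.14115e-07 m/s = 114.1153 nm/s

114.1153


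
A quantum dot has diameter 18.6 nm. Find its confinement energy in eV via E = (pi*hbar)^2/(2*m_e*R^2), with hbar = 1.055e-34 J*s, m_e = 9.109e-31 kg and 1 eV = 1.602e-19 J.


Radius R = 18.6/2 = 9.3 nm = 9.3e-09 m
E = (pi * 1.055e-34)^2 / (2 * 9.109e-31 * (9.3e-09)^2)
E(J) = 6.97169e-22
E = E(J) / 1.602e-19 = 0.0044 eV

0.0044


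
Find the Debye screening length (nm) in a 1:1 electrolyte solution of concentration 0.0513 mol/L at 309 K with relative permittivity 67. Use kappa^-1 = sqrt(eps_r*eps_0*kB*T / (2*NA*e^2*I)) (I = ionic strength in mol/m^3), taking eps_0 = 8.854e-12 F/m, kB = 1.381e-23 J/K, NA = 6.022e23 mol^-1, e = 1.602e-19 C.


Ionic strength I = 0.0513 * 1^2 * 1000 = 51.3 mol/m^3
kappa^-1 = sqrt(67 * 8.854e-12 * 1.381e-23 * 309 / (2 * 6.022e23 * (1.602e-19)^2 * 51.3))
kappa^-1 = 1.264 nm

1.264


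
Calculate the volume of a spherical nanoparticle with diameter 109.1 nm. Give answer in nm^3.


Radius r = 109.1/2 = 54.55 nm
Volume V = (4/3) * pi * r^3
V = (4/3) * pi * (54.55)^3
V = 679943.57 nm^3

679943.57


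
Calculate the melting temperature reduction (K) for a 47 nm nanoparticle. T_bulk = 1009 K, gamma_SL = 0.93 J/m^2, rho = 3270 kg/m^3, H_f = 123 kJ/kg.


Radius R = 47/2 = 23.5 nm = 2.35e-08 m
Convert H_f = 123 kJ/kg = 123000 J/kg
dT = 2 * gamma_SL * T_bulk / (rho * H_f * R)
dT = 2 * 0.93 * 1009 / (3270 * 123000 * 2.35e-08)
dT = 198.6 K

198.6


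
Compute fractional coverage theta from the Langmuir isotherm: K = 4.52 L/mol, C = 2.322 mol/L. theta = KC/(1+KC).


Langmuir isotherm: theta = K*C / (1 + K*C)
K*C = 4.52 * 2.322 = 10.49544
theta = 10.49544 / (1 + 10.49544) = 10.49544 / 11.49544
theta = 0.913

0.913


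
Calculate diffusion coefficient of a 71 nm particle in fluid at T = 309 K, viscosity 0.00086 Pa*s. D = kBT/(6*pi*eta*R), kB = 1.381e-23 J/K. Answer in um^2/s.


Radius R = 71/2 = 35.5 nm = 3.55e-08 m
D = kB*T / (6*pi*eta*R)
D = 1.381e-23 * 309 / (6 * pi * 0.00086 * 3.55e-08)
D = 7.41522e-12 m^2/s = 7.415 um^2/s

7.415


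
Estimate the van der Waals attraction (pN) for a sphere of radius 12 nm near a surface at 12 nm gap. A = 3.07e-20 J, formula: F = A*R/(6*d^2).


Convert to SI: R = 12 nm = 1.2e-08 m, d = 12 nm = 1.2e-08 m
F = A * R / (6 * d^2)
F = 3.07e-20 * 1.2e-08 / (6 * (1.2e-08)^2)
F = 4.26389e-13 N = 0.426 pN

0.426


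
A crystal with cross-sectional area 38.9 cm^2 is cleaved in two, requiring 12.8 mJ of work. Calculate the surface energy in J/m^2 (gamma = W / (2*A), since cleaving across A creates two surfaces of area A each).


Convert: A = 38.9 cm^2 = 0.00389 m^2, W = 12.8 mJ = 0.0128 J
Cleaving exposes two faces of area A, so total new surface = 2*A and gamma = W / (2*A)
gamma = 0.0128 / (2 * 0.00389)
gamma = 1.645 J/m^2

1.645


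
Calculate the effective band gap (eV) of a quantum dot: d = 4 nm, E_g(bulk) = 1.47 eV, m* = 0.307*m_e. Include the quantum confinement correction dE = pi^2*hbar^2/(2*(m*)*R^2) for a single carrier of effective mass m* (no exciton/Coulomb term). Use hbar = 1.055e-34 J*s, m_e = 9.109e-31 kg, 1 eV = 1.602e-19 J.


Radius R = 4/2 nm = 2e-09 m
Confinement energy dE = pi^2 * hbar^2 / (2 * m_eff * m_e * R^2)
dE = pi^2 * (1.055e-34)^2 / (2 * 0.307 * 9.109e-31 * (2e-09)^2) J, divided by 1.602e-19 J/eV
dE = 0.3065 eV
Total band gap = E_g(bulk) + dE = 1.47 + 0.3065 = 1.7765 eV

1.7765


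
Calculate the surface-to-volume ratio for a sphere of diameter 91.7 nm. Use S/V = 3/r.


Radius r = 91.7/2 = 45.85 nm
S/V = 3 / r = 3 / 45.85
S/V = 0.0654 nm^-1

0.0654


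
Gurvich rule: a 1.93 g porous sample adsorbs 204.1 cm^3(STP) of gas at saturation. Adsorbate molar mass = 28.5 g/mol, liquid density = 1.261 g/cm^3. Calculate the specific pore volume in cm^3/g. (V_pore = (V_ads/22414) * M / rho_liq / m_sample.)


Moles adsorbed n = V_ads / 22414 = 204.1 / 22414 = 9.105916e-03 mol
Liquid volume V_liq = n * M / rho_liq = 9.105916e-03 * 28.5 / 1.261 = 0.20580 cm^3
Specific pore volume V_pore = V_liq / m_sample = 0.20580 / 1.93
V_pore = 0.1066 cm^3/g

0.1066


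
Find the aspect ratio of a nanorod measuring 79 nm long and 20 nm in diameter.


Aspect ratio AR = length / diameter
AR = 79 / 20
AR = 3.95

3.95


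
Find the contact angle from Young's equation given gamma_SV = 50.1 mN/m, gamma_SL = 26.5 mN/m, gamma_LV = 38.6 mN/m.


cos(theta) = (gamma_SV - gamma_SL) / gamma_LV
cos(theta) = (50.1 - 26.5) / 38.6
cos(theta) = 0.611399
theta = arccos(0.611399) = 52.31 degrees

52.31


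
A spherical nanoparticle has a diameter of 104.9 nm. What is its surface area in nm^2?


Radius r = 104.9/2 = 52.45 nm
Surface area SA = 4 * pi * r^2
SA = 4 * pi * (52.45)^2
SA = 34570.12 nm^2

34570.12


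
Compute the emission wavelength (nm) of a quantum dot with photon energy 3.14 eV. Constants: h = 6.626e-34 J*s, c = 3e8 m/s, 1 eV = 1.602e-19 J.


Convert energy: E = 3.14 eV = 3.14 * 1.602e-19 = 5.03028e-19 J
lambda = h*c / E = 6.626e-34 * 3e8 / 5.03028e-19
lambda = 3.95167e-07 m = 395.2 nm

395.2


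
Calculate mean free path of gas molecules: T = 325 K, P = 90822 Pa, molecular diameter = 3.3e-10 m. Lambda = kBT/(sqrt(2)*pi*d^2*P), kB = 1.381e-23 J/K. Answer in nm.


Mean free path: lambda = kB*T / (sqrt(2) * pi * d^2 * P)
lambda = 1.381e-23 * 325 / (sqrt(2) * pi * (3.3e-10)^2 * 90822)
lambda = 1.02139e-07 m
lambda = 102.14 nm

102.14


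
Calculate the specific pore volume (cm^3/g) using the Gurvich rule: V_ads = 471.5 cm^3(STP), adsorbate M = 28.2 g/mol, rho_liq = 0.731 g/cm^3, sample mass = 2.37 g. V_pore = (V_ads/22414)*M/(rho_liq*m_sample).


Moles adsorbed n = V_ads / 22414 = 471.5 / 22414 = 2.103596e-02 mol
Liquid volume V_liq = n * M / rho_liq = 2.103596e-02 * 28.2 / 0.731 = 0.81151 cm^3
Specific pore volume V_pore = V_liq / m_sample = 0.81151 / 2.37
V_pore = 0.3424 cm^3/g

0.3424


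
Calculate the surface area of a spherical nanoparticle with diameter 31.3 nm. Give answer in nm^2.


Radius r = 31.3/2 = 15.65 nm
Surface area SA = 4 * pi * r^2
SA = 4 * pi * (15.65)^2
SA = 3077.79 nm^2

3077.79


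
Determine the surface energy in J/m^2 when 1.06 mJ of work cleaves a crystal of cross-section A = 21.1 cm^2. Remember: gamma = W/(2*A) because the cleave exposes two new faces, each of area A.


Convert: A = 21.1 cm^2 = 0.00211 m^2, W = 1.06 mJ = 0.00106 J
Cleaving exposes two faces of area A, so total new surface = 2*A and gamma = W / (2*A)
gamma = 0.00106 / (2 * 0.00211)
gamma = 0.251 J/m^2

0.251


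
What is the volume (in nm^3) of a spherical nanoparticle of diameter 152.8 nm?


Radius r = 152.8/2 = 76.4 nm
Volume V = (4/3) * pi * r^3
V = (4/3) * pi * (76.4)^3
V = 1867964.79 nm^3

1867964.79


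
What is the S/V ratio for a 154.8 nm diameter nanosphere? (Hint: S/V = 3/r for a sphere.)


Radius r = 154.8/2 = 77.4 nm
S/V = 3 / r = 3 / 77.4
S/V = 0.0388 nm^-1

0.0388


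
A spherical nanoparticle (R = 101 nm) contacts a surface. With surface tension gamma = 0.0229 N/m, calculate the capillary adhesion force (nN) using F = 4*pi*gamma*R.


Convert radius: R = 101 nm = 1.01e-07 m
F = 4 * pi * gamma * R
F = 4 * pi * 0.0229 * 1.01e-07
F = 2.90648e-08 N = 29.0648 nN

29.0648


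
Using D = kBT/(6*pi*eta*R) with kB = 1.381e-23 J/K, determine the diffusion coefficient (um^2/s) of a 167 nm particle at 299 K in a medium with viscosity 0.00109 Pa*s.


Radius R = 167/2 = 83.5 nm = 8.35e-08 m
D = kB*T / (6*pi*eta*R)
D = 1.381e-23 * 299 / (6 * pi * 0.00109 * 8.35e-08)
D = 2.40686e-12 m^2/s = 2.407 um^2/s

2.407


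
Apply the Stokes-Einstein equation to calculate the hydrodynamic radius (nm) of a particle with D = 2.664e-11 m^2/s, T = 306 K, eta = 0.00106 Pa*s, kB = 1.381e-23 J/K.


Stokes-Einstein: R = kB*T / (6*pi*eta*D)
R = 1.381e-23 * 306 / (6 * pi * 0.00106 * 2.664e-11)
R = 7.93915e-09 m = 7.94 nm

7.94


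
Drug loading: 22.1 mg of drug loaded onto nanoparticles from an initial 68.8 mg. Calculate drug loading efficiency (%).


Drug loading efficiency = (drug loaded / drug initial) * 100
DLE = 22.1 / 68.8 * 100
DLE = 0.3212 * 100
DLE = 32.12%

32.12


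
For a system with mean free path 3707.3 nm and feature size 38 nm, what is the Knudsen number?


Knudsen number Kn = lambda / L
Kn = 3707.3 / 38
Kn = 97.5605

97.5605


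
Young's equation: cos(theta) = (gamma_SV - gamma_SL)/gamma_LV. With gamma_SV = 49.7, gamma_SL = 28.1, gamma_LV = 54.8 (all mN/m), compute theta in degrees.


cos(theta) = (gamma_SV - gamma_SL) / gamma_LV
cos(theta) = (49.7 - 28.1) / 54.8
cos(theta) = 0.394161
theta = arccos(0.394161) = 66.79 degrees

66.79


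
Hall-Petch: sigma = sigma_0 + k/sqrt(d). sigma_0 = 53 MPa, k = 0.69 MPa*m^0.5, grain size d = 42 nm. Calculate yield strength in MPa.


d = 42 nm = 4.2e-08 m
sqrt(d) = 0.000204939
Hall-Petch contribution = k / sqrt(d) = 0.69 / 0.000204939 = 3366.9 MPa
sigma = sigma_0 + k/sqrt(d) = 53 + 3366.9 = 3419.9 MPa

3419.9


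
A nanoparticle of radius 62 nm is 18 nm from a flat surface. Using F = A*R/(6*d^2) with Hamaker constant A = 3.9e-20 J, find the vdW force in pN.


Convert to SI: R = 62 nm = 6.2e-08 m, d = 18 nm = 1.8e-08 m
F = A * R / (6 * d^2)
F = 3.9e-20 * 6.2e-08 / (6 * (1.8e-08)^2)
F = 1.24383e-12 N = 1.244 pN

1.244


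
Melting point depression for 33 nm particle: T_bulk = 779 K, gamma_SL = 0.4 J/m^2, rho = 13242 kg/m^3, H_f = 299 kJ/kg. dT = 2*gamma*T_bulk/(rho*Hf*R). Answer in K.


Radius R = 33/2 = 16.5 nm = 1.65e-08 m
Convert H_f = 299 kJ/kg = 299000 J/kg
dT = 2 * gamma_SL * T_bulk / (rho * H_f * R)
dT = 2 * 0.4 * 779 / (13242 * 299000 * 1.65e-08)
dT = 9.5 K

9.5


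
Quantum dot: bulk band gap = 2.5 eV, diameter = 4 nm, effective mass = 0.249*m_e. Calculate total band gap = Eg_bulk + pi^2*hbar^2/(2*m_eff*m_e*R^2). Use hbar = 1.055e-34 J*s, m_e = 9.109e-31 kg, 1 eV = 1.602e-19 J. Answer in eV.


Radius R = 4/2 nm = 2e-09 m
Confinement energy dE = pi^2 * hbar^2 / (2 * m_eff * m_e * R^2)
dE = pi^2 * (1.055e-34)^2 / (2 * 0.249 * 9.109e-31 * (2e-09)^2) J, divided by 1.602e-19 J/eV
dE = 0.3779 eV
Total band gap = E_g(bulk) + dE = 2.5 + 0.3779 = 2.8779 eV

2.8779


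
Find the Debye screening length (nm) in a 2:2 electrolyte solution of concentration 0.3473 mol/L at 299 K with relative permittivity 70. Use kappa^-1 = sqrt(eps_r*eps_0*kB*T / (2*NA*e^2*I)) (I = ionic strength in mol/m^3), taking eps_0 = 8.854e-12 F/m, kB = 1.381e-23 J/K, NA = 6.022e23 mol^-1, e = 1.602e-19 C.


Ionic strength I = 0.3473 * 2^2 * 1000 = 1389.2 mol/m^3
kappa^-1 = sqrt(70 * 8.854e-12 * 1.381e-23 * 299 / (2 * 6.022e23 * (1.602e-19)^2 * 1389.2))
kappa^-1 = 0.244 nm

0.244


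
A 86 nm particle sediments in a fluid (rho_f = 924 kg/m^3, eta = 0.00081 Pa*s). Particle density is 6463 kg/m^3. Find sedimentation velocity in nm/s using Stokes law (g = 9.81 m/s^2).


Radius R = 86/2 nm = 4.3e-08 m
Density difference = 6463 - 924 = 5539 kg/m^3
v = 2 * R^2 * (rho_p - rho_f) * g / (9 * eta)
v = 2 * (4.3e-08)^2 * 5539 * 9.81 / (9 * 0.00081)
v = 2.75638e-08 m/s = 27.5638 nm/s

27.5638


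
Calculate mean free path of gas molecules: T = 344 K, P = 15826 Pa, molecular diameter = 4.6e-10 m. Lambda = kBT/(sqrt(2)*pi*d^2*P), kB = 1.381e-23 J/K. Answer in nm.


Mean free path: lambda = kB*T / (sqrt(2) * pi * d^2 * P)
lambda = 1.381e-23 * 344 / (sqrt(2) * pi * (4.6e-10)^2 * 15826)
lambda = 3.19301e-07 m
lambda = 319.3 nm

319.3
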